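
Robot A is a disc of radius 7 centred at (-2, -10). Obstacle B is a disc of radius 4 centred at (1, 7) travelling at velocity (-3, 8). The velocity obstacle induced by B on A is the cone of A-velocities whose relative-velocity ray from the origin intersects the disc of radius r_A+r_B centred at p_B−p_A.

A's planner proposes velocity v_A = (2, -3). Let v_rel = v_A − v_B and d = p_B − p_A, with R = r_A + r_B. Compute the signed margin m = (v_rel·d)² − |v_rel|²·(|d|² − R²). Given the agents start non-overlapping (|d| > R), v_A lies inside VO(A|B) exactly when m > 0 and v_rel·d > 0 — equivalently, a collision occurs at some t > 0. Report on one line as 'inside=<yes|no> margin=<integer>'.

d = (3, 17),  |d|² = 298;  R = 7+4 = 11,  c = 298−11² = 177
v_rel = (5, -11),  |v_rel|² = 146;  v_rel·d = (5)·(3) + (-11)·(17) = -172
146·t² + 344·t + 177 = 0  ⇒  m = (-172)² − 146·177 = 3742
m = 3742 > 0,  v_rel·d = -172 < 0  ⇒  outside

inside=no margin=3742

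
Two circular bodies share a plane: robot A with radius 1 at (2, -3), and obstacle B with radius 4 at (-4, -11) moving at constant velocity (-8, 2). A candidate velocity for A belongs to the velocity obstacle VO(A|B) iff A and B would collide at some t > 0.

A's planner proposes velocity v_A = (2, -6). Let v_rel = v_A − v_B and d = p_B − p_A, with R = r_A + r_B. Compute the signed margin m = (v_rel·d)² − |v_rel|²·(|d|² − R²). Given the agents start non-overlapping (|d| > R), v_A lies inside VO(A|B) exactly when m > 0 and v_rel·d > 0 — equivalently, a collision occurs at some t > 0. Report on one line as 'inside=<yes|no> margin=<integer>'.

d = (-6, -8),  |d|² = 100;  R = 1+4 = 5,  c = 100−5² = 75
v_rel = (10, -8),  |v_rel|² = 164;  v_rel·d = (10)·(-6) + (-8)·(-8) = 4
164·t² − 8·t + 75 = 0  ⇒  m = 4² − 164·75 = -12284
m = -12284 < 0,  v_rel·d = 4 > 0  ⇒  outside

inside=no margin=-12284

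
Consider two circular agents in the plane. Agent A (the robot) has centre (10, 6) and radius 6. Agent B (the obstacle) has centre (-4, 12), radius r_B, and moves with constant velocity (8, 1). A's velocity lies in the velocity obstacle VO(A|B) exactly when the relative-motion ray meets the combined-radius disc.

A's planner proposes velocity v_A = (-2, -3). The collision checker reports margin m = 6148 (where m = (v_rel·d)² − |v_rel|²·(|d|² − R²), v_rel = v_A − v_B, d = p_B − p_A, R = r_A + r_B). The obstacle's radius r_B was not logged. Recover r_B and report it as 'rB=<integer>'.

m = 6148
d = (-14, 6);  v_rel = (-10, -4),  |v_rel|² = 116
v_rel×d = (-10)·(6) − (-4)·(-14) = -116
since m = R²·116 − (-116)²:  R² = (13456 + 6148) / 116 = 169
R = √169 = 13  ⇒  r_B = 13 − 6 = 7

rB=7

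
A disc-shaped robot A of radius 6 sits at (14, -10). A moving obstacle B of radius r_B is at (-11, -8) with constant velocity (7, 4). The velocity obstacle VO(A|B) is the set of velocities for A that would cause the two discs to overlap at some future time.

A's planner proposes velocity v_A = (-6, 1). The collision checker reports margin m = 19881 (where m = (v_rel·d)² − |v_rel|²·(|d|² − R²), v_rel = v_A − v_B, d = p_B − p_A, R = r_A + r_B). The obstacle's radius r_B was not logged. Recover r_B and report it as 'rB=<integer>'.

m = 19881
d = (-25, 2);  v_rel = (-13, -3),  |v_rel|² = 178
v_rel×d = (-13)·(2) − (-3)·(-25) = -101
since m = R²·178 − (-101)²:  R² = (10201 + 19881) / 178 = 169
R = √169 = 13  ⇒  r_B = 13 − 6 = 7

rB=7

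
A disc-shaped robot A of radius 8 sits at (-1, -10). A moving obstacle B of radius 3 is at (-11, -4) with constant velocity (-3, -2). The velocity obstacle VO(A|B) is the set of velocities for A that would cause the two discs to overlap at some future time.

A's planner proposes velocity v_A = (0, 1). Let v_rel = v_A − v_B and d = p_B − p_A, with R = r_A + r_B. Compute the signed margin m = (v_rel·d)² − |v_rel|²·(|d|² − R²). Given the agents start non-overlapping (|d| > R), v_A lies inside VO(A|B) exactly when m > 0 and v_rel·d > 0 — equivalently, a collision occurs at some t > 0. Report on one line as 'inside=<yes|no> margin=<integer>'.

d = (-10, 6),  |d|² = 136;  R = 8+3 = 11,  c = 136−11² = 15
v_rel = (3, 3),  |v_rel|² = 18;  v_rel·d = (3)·(-10) + (3)·(6) = -12
18·t² + 24·t + 15 = 0  ⇒  m = (-12)² − 18·15 = -126
m = -126 < 0,  v_rel·d = -12 < 0  ⇒  outside

inside=no margin=-126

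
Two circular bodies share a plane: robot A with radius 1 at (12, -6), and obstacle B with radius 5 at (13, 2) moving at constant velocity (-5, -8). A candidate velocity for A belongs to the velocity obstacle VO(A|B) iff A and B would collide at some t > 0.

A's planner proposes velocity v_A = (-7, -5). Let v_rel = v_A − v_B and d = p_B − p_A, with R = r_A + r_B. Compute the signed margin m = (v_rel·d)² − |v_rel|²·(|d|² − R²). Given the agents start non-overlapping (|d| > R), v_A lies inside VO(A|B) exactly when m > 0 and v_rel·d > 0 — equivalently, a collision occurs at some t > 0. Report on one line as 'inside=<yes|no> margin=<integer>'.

d = (1, 8),  |d|² = 65;  R = 1+5 = 6,  c = 65−6² = 29
v_rel = (-2, 3),  |v_rel|² = 13;  v_rel·d = (-2)·(1) + (3)·(8) = 22
13·t² − 44·t + 29 = 0  ⇒  m = 22² − 13·29 = 107
m = 107 > 0,  v_rel·d = 22 > 0  ⇒  inside

inside=yes margin=107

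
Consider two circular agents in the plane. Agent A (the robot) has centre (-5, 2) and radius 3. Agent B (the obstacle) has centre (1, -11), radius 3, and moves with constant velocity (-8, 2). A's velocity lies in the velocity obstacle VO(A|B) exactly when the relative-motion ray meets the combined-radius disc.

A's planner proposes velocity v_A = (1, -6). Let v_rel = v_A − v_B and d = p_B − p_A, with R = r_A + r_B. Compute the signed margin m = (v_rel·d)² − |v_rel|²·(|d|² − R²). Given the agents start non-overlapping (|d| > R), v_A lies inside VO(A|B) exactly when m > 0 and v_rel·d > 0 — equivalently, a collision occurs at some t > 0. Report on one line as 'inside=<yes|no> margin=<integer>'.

d = (6, -13),  |d|² = 205;  R = 3+3 = 6,  c = 205−6² = 169
v_rel = (9, -8),  |v_rel|² = 145;  v_rel·d = (9)·(6) + (-8)·(-13) = 158
145·t² − 316·t + 169 = 0  ⇒  m = 158² − 145·169 = 459
m = 459 > 0,  v_rel·d = 158 > 0  ⇒  inside

inside=yes margin=459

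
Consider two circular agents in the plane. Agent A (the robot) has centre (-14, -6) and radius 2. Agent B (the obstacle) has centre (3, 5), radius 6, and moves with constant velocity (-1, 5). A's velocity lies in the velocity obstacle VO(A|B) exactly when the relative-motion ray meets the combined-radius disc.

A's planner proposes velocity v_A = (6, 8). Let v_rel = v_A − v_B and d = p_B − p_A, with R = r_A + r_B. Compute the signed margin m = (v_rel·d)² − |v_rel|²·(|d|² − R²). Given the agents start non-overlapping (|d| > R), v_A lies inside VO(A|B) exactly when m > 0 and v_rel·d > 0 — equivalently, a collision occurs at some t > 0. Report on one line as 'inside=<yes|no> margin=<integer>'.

d = (17, 11),  |d|² = 410;  R = 2+6 = 8,  c = 410−8² = 346
v_rel = (7, 3),  |v_rel|² = 58;  v_rel·d = (7)·(17) + (3)·(11) = 152
58·t² − 304·t + 346 = 0  ⇒  m = 152² − 58·346 = 3036
m = 3036 > 0,  v_rel·d = 152 > 0  ⇒  inside

inside=yes margin=3036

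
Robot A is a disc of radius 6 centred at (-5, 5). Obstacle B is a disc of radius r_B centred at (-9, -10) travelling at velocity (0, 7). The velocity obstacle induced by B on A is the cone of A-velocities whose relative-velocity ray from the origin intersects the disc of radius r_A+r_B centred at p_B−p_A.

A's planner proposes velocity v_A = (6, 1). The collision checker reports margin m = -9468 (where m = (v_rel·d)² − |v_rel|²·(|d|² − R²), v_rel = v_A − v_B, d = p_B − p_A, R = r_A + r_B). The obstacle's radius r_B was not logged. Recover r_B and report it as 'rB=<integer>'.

m = -9468
d = (-4, -15);  v_rel = (6, -6),  |v_rel|² = 72
v_rel×d = (6)·(-15) − (-6)·(-4) = -114
since m = R²·72 − (-114)²:  R² = (12996 + -9468) / 72 = 49
R = √49 = 7  ⇒  r_B = 7 − 6 = 1

rB=1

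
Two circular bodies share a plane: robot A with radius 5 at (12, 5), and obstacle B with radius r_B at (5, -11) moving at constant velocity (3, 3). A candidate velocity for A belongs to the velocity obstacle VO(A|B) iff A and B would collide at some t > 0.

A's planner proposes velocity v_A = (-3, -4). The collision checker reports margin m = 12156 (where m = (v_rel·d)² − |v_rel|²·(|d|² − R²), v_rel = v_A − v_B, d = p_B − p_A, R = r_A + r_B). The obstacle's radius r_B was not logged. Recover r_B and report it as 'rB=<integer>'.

m = 12156
d = (-7, -16);  v_rel = (-6, -7),  |v_rel|² = 85
v_rel×d = (-6)·(-16) − (-7)·(-7) = 47
since m = R²·85 − 47²:  R² = (2209 + 12156) / 85 = 169
R = √169 = 13  ⇒  r_B = 13 − 5 = 8

rB=8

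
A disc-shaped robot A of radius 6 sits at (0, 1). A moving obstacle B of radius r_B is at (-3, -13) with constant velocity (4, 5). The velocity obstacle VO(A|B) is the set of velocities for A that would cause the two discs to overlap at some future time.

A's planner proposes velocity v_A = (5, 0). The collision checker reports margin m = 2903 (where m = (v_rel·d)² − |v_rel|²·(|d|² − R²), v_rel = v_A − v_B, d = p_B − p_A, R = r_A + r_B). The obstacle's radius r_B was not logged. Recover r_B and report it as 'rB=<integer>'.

m = 2903
d = (-3, -14);  v_rel = (1, -5),  |v_rel|² = 26
v_rel×d = (1)·(-14) − (-5)·(-3) = -29
since m = R²·26 − (-29)²:  R² = (841 + 2903) / 26 = 144
R = √144 = 12  ⇒  r_B = 12 − 6 = 6

rB=6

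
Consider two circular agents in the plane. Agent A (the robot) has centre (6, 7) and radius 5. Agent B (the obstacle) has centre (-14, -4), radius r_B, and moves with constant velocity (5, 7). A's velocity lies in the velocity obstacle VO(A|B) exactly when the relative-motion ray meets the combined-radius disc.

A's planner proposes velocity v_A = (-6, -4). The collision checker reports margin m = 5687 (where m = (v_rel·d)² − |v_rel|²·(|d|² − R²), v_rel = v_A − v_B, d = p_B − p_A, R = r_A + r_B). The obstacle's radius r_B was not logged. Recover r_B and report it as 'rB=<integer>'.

m = 5687
d = (-20, -11);  v_rel = (-11, -11),  |v_rel|² = 242
v_rel×d = (-11)·(-11) − (-11)·(-20) = -99
since m = R²·242 − (-99)²:  R² = (9801 + 5687) / 242 = 64
R = √64 = 8  ⇒  r_B = 8 − 5 = 3

rB=3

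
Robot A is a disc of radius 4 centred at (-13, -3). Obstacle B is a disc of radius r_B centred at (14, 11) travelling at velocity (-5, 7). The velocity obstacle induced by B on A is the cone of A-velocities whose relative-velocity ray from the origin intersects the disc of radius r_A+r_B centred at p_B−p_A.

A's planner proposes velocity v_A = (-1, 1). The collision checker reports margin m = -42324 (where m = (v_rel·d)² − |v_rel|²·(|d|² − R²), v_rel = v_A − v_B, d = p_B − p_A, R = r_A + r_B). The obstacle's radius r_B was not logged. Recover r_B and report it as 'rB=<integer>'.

m = -42324
d = (27, 14);  v_rel = (4, -6),  |v_rel|² = 52
v_rel×d = (4)·(14) − (-6)·(27) = 218
since m = R²·52 − 218²:  R² = (47524 + -42324) / 52 = 100
R = √100 = 10  ⇒  r_B = 10 − 4 = 6

rB=6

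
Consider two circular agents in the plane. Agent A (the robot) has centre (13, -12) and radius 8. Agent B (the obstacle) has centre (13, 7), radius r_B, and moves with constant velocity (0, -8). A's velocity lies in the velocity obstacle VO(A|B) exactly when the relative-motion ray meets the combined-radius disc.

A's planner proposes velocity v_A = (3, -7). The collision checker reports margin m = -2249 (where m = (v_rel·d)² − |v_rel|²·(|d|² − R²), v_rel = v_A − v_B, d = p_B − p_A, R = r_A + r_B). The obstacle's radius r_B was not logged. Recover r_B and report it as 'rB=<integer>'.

m = -2249
d = (0, 19);  v_rel = (3, 1),  |v_rel|² = 10
v_rel×d = (3)·(19) − (1)·(0) = 57
since m = R²·10 − 57²:  R² = (3249 + -2249) / 10 = 100
R = √100 = 10  ⇒  r_B = 10 − 8 = 2

rB=2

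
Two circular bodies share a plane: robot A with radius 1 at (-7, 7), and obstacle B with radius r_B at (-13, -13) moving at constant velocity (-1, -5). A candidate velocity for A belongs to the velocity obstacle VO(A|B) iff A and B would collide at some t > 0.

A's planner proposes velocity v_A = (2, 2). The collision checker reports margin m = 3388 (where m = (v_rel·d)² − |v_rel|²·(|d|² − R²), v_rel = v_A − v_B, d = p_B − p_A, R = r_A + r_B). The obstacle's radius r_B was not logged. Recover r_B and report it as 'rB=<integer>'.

m = 3388
d = (-6, -20);  v_rel = (3, 7),  |v_rel|² = 58
v_rel×d = (3)·(-20) − (7)·(-6) = -18
since m = R²·58 − (-18)²:  R² = (324 + 3388) / 58 = 64
R = √64 = 8  ⇒  r_B = 8 − 1 = 7

rB=7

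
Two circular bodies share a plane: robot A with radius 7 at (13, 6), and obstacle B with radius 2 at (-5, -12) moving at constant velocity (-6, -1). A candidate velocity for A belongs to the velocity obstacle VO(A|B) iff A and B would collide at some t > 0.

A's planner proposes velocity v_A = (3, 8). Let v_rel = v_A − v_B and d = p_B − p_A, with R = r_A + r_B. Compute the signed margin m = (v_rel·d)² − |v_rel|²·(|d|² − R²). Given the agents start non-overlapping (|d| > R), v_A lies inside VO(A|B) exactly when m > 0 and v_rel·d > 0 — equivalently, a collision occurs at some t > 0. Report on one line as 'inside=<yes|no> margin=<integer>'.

d = (-18, -18),  |d|² = 648;  R = 7+2 = 9,  c = 648−9² = 567
v_rel = (9, 9),  |v_rel|² = 162;  v_rel·d = (9)·(-18) + (9)·(-18) = -324
162·t² + 648·t + 567 = 0  ⇒  m = (-324)² − 162·567 = 13122
m = 13122 > 0,  v_rel·d = -324 < 0  ⇒  outside

inside=no margin=13122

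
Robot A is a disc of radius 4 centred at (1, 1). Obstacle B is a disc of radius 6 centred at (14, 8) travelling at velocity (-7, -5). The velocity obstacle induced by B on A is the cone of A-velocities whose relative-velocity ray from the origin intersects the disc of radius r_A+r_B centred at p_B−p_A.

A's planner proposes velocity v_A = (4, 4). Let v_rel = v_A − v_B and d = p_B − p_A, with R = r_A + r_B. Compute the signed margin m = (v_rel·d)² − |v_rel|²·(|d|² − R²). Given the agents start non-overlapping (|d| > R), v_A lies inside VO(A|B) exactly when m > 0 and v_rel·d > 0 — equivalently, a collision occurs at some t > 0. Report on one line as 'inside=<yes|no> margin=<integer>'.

d = (13, 7),  |d|² = 218;  R = 4+6 = 10,  c = 218−10² = 118
v_rel = (11, 9),  |v_rel|² = 202;  v_rel·d = (11)·(13) + (9)·(7) = 206
202·t² − 412·t + 118 = 0  ⇒  m = 206² − 202·118 = 18600
m = 18600 > 0,  v_rel·d = 206 > 0  ⇒  inside

inside=yes margin=18600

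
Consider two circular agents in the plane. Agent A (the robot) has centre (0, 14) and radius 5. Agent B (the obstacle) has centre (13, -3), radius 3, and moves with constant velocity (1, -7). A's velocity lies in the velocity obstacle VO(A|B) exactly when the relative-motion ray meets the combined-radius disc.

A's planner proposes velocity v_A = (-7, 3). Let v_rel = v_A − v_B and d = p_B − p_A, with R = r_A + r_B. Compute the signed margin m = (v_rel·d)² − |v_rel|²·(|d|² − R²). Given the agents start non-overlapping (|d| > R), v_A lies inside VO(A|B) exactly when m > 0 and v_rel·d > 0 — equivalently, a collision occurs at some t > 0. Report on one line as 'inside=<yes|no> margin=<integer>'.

d = (13, -17),  |d|² = 458;  R = 5+3 = 8,  c = 458−8² = 394
v_rel = (-8, 10),  |v_rel|² = 164;  v_rel·d = (-8)·(13) + (10)·(-17) = -274
164·t² + 548·t + 394 = 0  ⇒  m = (-274)² − 164·394 = 10460
m = 10460 > 0,  v_rel·d = -274 < 0  ⇒  outside

inside=no margin=10460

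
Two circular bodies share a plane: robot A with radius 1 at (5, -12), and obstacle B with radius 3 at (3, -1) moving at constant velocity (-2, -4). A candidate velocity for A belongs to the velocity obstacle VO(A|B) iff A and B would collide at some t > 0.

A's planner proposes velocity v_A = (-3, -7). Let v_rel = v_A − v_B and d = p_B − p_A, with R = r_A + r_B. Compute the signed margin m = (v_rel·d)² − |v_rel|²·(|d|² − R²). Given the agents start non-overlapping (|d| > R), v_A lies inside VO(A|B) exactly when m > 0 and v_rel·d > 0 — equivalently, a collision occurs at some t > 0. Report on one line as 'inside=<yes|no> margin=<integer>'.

d = (-2, 11),  |d|² = 125;  R = 1+3 = 4,  c = 125−4² = 109
v_rel = (-1, -3),  |v_rel|² = 10;  v_rel·d = (-1)·(-2) + (-3)·(11) = -31
10·t² + 62·t + 109 = 0  ⇒  m = (-31)² − 10·109 = -129
m = -129 < 0,  v_rel·d = -31 < 0  ⇒  outside

inside=no margin=-129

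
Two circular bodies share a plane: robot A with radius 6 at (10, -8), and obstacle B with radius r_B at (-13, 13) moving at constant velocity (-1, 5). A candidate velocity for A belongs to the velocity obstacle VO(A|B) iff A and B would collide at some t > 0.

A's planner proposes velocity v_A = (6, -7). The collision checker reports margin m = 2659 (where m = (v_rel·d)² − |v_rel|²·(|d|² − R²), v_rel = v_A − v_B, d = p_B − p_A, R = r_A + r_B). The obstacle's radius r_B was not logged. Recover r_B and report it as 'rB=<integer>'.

m = 2659
d = (-23, 21);  v_rel = (7, -12),  |v_rel|² = 193
v_rel×d = (7)·(21) − (-12)·(-23) = -129
since m = R²·193 − (-129)²:  R² = (16641 + 2659) / 193 = 100
R = √100 = 10  ⇒  r_B = 10 − 6 = 4

rB=4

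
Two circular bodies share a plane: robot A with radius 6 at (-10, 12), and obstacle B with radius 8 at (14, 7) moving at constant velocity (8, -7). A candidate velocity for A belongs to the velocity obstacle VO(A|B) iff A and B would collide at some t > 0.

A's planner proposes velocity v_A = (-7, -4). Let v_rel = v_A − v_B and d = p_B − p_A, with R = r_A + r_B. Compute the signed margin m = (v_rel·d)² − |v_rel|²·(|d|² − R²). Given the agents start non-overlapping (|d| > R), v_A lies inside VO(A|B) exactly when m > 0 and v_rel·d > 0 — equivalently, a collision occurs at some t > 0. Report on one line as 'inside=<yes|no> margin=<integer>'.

d = (24, -5),  |d|² = 601;  R = 6+8 = 14,  c = 601−14² = 405
v_rel = (-15, 3),  |v_rel|² = 234;  v_rel·d = (-15)·(24) + (3)·(-5) = -375
234·t² + 750·t + 405 = 0  ⇒  m = (-375)² − 234·405 = 45855
m = 45855 > 0,  v_rel·d = -375 < 0  ⇒  outside

inside=no margin=45855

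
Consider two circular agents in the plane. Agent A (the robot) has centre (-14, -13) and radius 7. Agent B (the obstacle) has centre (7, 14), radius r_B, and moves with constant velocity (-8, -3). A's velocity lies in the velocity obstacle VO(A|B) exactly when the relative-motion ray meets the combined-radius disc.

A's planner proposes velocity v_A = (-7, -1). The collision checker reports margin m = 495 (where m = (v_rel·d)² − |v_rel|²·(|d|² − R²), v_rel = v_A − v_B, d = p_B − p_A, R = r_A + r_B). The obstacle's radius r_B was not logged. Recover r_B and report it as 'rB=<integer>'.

m = 495
d = (21, 27);  v_rel = (1, 2),  |v_rel|² = 5
v_rel×d = (1)·(27) − (2)·(21) = -15
since m = R²·5 − (-15)²:  R² = (225 + 495) / 5 = 144
R = √144 = 12  ⇒  r_B = 12 − 7 = 5

rB=5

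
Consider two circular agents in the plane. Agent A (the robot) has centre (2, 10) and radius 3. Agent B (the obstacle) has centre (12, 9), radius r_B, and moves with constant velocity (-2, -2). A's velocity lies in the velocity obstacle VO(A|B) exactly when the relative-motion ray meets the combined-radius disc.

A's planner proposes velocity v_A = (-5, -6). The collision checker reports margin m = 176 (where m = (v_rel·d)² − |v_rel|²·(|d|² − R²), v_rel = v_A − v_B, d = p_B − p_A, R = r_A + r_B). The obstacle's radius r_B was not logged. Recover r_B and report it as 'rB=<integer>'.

m = 176
d = (10, -1);  v_rel = (-3, -4),  |v_rel|² = 25
v_rel×d = (-3)·(-1) − (-4)·(10) = 43
since m = R²·25 − 43²:  R² = (1849 + 176) / 25 = 81
R = √81 = 9  ⇒  r_B = 9 − 3 = 6

rB=6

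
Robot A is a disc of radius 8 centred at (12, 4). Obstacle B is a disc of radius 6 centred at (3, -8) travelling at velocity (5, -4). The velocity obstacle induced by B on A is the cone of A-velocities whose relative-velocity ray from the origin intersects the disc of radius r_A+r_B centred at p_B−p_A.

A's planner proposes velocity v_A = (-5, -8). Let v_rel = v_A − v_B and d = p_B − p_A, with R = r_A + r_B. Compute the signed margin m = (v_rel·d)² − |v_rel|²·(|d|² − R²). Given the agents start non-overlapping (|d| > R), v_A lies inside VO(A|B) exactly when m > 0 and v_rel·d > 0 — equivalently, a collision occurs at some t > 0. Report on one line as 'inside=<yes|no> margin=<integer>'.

d = (-9, -12),  |d|² = 225;  R = 8+6 = 14,  c = 225−14² = 29
v_rel = (-10, -4),  |v_rel|² = 116;  v_rel·d = (-10)·(-9) + (-4)·(-12) = 138
116·t² − 276·t + 29 = 0  ⇒  m = 138² − 116·29 = 15680
m = 15680 > 0,  v_rel·d = 138 > 0  ⇒  inside

inside=yes margin=15680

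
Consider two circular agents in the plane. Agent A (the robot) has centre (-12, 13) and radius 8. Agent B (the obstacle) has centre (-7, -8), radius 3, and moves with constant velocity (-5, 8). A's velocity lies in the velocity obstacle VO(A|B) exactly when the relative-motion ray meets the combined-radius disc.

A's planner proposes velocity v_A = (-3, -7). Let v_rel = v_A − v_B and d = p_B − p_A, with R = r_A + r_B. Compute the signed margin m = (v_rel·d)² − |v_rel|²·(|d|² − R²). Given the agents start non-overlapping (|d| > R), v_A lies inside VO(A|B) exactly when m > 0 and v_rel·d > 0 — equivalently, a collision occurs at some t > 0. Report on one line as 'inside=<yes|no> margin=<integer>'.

d = (5, -21),  |d|² = 466;  R = 8+3 = 11,  c = 466−11² = 345
v_rel = (2, -15),  |v_rel|² = 229;  v_rel·d = (2)·(5) + (-15)·(-21) = 325
229·t² − 650·t + 345 = 0  ⇒  m = 325² − 229·345 = 26620
m = 26620 > 0,  v_rel·d = 325 > 0  ⇒  inside

inside=yes margin=26620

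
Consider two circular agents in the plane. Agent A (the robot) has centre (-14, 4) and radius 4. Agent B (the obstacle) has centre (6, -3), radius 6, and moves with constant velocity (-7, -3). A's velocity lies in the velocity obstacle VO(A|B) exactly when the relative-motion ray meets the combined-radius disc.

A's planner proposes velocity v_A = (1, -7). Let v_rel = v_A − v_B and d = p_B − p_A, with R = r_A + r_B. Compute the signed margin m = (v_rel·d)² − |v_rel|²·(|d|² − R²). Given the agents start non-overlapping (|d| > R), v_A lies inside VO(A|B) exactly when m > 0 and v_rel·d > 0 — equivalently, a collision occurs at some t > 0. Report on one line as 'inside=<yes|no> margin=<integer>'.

d = (20, -7),  |d|² = 449;  R = 4+6 = 10,  c = 449−10² = 349
v_rel = (8, -4),  |v_rel|² = 80;  v_rel·d = (8)·(20) + (-4)·(-7) = 188
80·t² − 376·t + 349 = 0  ⇒  m = 188² − 80·349 = 7424
m = 7424 > 0,  v_rel·d = 188 > 0  ⇒  inside

inside=yes margin=7424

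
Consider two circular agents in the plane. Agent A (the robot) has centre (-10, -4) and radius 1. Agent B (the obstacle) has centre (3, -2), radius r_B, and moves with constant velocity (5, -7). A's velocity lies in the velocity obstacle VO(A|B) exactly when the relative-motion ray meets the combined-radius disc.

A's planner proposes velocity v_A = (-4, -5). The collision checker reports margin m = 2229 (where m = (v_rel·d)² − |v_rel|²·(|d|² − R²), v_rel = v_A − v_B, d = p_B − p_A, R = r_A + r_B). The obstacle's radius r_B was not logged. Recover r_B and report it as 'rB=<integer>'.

m = 2229
d = (13, 2);  v_rel = (-9, 2),  |v_rel|² = 85
v_rel×d = (-9)·(2) − (2)·(13) = -44
since m = R²·85 − (-44)²:  R² = (1936 + 2229) / 85 = 49
R = √49 = 7  ⇒  r_B = 7 − 1 = 6

rB=6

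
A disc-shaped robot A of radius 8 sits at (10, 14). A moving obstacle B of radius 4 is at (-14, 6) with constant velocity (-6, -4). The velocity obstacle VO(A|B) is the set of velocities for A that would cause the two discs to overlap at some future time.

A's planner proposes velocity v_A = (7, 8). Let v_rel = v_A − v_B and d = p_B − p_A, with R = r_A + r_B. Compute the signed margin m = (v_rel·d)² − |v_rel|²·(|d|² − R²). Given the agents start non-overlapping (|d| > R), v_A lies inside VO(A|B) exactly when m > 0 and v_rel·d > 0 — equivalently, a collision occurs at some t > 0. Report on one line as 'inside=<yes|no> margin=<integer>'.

d = (-24, -8),  |d|² = 640;  R = 8+4 = 12,  c = 640−12² = 496
v_rel = (13, 12),  |v_rel|² = 313;  v_rel·d = (13)·(-24) + (12)·(-8) = -408
313·t² + 816·t + 496 = 0  ⇒  m = (-408)² − 313·496 = 11216
m = 11216 > 0,  v_rel·d = -408 < 0  ⇒  outside

inside=no margin=11216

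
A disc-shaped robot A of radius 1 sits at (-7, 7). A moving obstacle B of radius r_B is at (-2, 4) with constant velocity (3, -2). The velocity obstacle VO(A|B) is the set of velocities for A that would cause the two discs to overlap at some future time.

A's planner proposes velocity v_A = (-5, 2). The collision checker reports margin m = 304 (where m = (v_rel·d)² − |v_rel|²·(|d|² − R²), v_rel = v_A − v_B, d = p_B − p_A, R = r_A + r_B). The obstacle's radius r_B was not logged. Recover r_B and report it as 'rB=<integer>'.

m = 304
d = (5, -3);  v_rel = (-8, 4),  |v_rel|² = 80
v_rel×d = (-8)·(-3) − (4)·(5) = 4
since m = R²·80 − 4²:  R² = (16 + 304) / 80 = 4
R = √4 = 2  ⇒  r_B = 2 − 1 = 1

rB=1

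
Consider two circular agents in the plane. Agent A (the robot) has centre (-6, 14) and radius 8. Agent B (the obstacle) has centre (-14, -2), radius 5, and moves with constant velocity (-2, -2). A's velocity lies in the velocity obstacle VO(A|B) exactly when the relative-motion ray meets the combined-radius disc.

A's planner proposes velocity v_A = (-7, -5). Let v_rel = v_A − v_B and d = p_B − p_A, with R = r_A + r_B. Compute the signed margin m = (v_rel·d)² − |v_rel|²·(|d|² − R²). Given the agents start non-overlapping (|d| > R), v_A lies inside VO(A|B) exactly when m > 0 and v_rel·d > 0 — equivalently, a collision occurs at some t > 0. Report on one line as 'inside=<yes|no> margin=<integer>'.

d = (-8, -16),  |d|² = 320;  R = 8+5 = 13,  c = 320−13² = 151
v_rel = (-5, -3),  |v_rel|² = 34;  v_rel·d = (-5)·(-8) + (-3)·(-16) = 88
34·t² − 176·t + 151 = 0  ⇒  m = 88² − 34·151 = 2610
m = 2610 > 0,  v_rel·d = 88 > 0  ⇒  inside

inside=yes margin=2610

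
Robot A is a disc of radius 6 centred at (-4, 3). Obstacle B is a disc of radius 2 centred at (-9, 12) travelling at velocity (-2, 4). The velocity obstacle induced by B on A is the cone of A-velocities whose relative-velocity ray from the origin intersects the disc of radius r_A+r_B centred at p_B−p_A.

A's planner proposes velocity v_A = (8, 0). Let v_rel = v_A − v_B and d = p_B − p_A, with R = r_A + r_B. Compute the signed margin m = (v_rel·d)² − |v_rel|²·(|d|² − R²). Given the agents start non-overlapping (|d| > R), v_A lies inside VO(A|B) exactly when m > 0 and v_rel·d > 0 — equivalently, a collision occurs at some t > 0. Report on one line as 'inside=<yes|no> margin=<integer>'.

d = (-5, 9),  |d|² = 106;  R = 6+2 = 8,  c = 106−8² = 42
v_rel = (10, -4),  |v_rel|² = 116;  v_rel·d = (10)·(-5) + (-4)·(9) = -86
116·t² + 172·t + 42 = 0  ⇒  m = (-86)² − 116·42 = 2524
m = 2524 > 0,  v_rel·d = -86 < 0  ⇒  outside

inside=no margin=2524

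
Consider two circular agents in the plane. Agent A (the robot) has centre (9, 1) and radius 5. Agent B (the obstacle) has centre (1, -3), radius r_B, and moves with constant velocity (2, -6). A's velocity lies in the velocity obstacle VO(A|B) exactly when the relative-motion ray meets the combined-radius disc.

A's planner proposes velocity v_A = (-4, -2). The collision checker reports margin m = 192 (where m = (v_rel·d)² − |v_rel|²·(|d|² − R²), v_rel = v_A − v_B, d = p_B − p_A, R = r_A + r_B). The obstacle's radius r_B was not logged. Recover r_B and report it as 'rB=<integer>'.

m = 192
d = (-8, -4);  v_rel = (-6, 4),  |v_rel|² = 52
v_rel×d = (-6)·(-4) − (4)·(-8) = 56
since m = R²·52 − 56²:  R² = (3136 + 192) / 52 = 64
R = √64 = 8  ⇒  r_B = 8 − 5 = 3

rB=3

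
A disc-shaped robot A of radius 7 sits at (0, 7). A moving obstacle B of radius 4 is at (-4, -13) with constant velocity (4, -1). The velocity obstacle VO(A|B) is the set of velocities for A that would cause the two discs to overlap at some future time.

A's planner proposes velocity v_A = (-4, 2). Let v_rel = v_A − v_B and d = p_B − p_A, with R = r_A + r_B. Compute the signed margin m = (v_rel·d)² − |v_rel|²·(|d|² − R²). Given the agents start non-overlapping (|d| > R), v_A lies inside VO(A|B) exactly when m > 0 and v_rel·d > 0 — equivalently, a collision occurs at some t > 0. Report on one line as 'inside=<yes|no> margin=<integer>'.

d = (-4, -20),  |d|² = 416;  R = 7+4 = 11,  c = 416−11² = 295
v_rel = (-8, 3),  |v_rel|² = 73;  v_rel·d = (-8)·(-4) + (3)·(-20) = -28
73·t² + 56·t + 295 = 0  ⇒  m = (-28)² − 73·295 = -20751
m = -20751 < 0,  v_rel·d = -28 < 0  ⇒  outside

inside=no margin=-20751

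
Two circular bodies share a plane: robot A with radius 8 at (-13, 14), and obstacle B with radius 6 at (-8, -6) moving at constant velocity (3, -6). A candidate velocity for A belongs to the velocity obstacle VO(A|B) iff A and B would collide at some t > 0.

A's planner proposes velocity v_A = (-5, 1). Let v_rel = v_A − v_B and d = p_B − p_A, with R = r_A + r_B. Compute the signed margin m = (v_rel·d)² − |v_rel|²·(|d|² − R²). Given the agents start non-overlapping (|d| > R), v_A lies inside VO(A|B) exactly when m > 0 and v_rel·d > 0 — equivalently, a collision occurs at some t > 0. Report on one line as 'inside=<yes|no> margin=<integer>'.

d = (5, -20),  |d|² = 425;  R = 8+6 = 14,  c = 425−14² = 229
v_rel = (-8, 7),  |v_rel|² = 113;  v_rel·d = (-8)·(5) + (7)·(-20) = -180
113·t² + 360·t + 229 = 0  ⇒  m = (-180)² − 113·229 = 6523
m = 6523 > 0,  v_rel·d = -180 < 0  ⇒  outside

inside=no margin=6523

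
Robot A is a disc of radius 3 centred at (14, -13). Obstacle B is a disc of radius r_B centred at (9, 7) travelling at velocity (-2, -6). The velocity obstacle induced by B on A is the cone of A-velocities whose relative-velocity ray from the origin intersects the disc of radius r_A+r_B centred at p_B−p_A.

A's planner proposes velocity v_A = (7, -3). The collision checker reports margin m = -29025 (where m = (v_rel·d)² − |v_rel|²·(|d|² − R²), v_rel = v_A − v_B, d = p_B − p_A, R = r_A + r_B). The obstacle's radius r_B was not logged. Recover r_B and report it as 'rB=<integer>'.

m = -29025
d = (-5, 20);  v_rel = (9, 3),  |v_rel|² = 90
v_rel×d = (9)·(20) − (3)·(-5) = 195
since m = R²·90 − 195²:  R² = (38025 + -29025) / 90 = 100
R = √100 = 10  ⇒  r_B = 10 − 3 = 7

rB=7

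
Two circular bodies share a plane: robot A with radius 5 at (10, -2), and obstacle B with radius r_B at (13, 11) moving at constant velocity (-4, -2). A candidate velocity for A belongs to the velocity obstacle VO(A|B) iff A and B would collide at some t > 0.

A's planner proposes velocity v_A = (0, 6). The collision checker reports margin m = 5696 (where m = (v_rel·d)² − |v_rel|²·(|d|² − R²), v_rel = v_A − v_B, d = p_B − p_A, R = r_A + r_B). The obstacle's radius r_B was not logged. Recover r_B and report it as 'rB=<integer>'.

m = 5696
d = (3, 13);  v_rel = (4, 8),  |v_rel|² = 80
v_rel×d = (4)·(13) − (8)·(3) = 28
since m = R²·80 − 28²:  R² = (784 + 5696) / 80 = 81
R = √81 = 9  ⇒  r_B = 9 − 5 = 4

rB=4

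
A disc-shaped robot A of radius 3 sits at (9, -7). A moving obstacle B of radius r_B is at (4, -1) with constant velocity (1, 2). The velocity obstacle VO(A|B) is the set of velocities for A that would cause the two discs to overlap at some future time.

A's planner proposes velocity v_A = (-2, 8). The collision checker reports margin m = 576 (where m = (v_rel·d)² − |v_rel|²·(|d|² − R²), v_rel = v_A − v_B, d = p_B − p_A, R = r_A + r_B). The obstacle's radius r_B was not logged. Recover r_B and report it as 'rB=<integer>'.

m = 576
d = (-5, 6);  v_rel = (-3, 6),  |v_rel|² = 45
v_rel×d = (-3)·(6) − (6)·(-5) = 12
since m = R²·45 − 12²:  R² = (144 + 576) / 45 = 16
R = √16 = 4  ⇒  r_B = 4 − 3 = 1

rB=1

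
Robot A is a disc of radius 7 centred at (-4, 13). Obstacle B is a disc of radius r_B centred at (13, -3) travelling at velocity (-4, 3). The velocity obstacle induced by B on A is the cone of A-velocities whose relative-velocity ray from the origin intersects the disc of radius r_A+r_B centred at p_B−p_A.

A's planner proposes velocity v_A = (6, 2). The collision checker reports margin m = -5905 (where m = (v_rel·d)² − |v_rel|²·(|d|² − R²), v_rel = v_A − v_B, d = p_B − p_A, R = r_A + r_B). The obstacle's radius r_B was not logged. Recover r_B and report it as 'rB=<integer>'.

m = -5905
d = (17, -16);  v_rel = (10, -1),  |v_rel|² = 101
v_rel×d = (10)·(-16) − (-1)·(17) = -143
since m = R²·101 − (-143)²:  R² = (20449 + -5905) / 101 = 144
R = √144 = 12  ⇒  r_B = 12 − 7 = 5

rB=5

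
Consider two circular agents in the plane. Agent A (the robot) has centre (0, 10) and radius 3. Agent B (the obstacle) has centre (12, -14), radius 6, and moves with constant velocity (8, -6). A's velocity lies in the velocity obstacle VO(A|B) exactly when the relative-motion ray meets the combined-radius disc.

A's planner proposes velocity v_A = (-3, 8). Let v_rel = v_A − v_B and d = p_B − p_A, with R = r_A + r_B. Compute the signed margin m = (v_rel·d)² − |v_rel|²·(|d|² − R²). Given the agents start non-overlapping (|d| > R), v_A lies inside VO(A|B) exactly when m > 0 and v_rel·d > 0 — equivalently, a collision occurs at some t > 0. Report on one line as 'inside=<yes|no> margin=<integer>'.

d = (12, -24),  |d|² = 720;  R = 3+6 = 9,  c = 720−9² = 639
v_rel = (-11, 14),  |v_rel|² = 317;  v_rel·d = (-11)·(12) + (14)·(-24) = -468
317·t² + 936·t + 639 = 0  ⇒  m = (-468)² − 317·639 = 16461
m = 16461 > 0,  v_rel·d = -468 < 0  ⇒  outside

inside=no margin=16461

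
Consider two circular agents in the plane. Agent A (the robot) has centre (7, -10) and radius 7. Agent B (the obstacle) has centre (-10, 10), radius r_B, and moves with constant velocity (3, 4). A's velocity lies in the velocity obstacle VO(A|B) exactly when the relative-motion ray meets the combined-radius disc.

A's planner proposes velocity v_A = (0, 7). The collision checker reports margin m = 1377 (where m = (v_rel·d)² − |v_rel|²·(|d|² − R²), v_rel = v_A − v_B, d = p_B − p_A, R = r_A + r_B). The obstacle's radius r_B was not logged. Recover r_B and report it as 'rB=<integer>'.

m = 1377
d = (-17, 20);  v_rel = (-3, 3),  |v_rel|² = 18
v_rel×d = (-3)·(20) − (3)·(-17) = -9
since m = R²·18 − (-9)²:  R² = (81 + 1377) / 18 = 81
R = √81 = 9  ⇒  r_B = 9 − 7 = 2

rB=2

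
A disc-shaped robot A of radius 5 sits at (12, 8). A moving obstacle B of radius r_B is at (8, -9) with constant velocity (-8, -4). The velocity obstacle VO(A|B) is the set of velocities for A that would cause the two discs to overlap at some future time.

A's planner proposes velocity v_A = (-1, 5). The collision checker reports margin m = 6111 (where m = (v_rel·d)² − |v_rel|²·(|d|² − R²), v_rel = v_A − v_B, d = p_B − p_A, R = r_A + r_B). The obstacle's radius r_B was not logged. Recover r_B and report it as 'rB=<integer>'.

m = 6111
d = (-4, -17);  v_rel = (7, 9),  |v_rel|² = 130
v_rel×d = (7)·(-17) − (9)·(-4) = -83
since m = R²·130 − (-83)²:  R² = (6889 + 6111) / 130 = 100
R = √100 = 10  ⇒  r_B = 10 − 5 = 5

rB=5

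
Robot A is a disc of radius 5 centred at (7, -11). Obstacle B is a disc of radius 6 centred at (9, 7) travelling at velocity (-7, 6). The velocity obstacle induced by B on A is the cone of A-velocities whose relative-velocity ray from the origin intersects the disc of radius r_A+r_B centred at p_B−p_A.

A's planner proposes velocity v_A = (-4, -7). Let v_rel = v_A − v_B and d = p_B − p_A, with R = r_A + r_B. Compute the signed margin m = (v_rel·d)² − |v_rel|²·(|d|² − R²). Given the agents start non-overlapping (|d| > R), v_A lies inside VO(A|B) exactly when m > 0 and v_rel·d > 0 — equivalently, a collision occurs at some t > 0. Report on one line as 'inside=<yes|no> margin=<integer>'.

d = (2, 18),  |d|² = 328;  R = 5+6 = 11,  c = 328−11² = 207
v_rel = (3, -13),  |v_rel|² = 178;  v_rel·d = (3)·(2) + (-13)·(18) = -228
178·t² + 456·t + 207 = 0  ⇒  m = (-228)² − 178·207 = 15138
m = 15138 > 0,  v_rel·d = -228 < 0  ⇒  outside

inside=no margin=15138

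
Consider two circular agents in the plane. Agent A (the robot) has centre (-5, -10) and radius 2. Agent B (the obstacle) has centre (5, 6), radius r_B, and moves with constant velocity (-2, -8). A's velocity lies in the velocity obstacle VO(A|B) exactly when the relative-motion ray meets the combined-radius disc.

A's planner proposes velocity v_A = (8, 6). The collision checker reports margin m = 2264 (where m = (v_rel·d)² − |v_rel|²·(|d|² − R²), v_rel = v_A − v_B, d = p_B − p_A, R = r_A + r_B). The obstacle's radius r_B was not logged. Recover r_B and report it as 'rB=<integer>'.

m = 2264
d = (10, 16);  v_rel = (10, 14),  |v_rel|² = 296
v_rel×d = (10)·(16) − (14)·(10) = 20
since m = R²·296 − 20²:  R² = (400 + 2264) / 296 = 9
R = √9 = 3  ⇒  r_B = 3 − 2 = 1

rB=1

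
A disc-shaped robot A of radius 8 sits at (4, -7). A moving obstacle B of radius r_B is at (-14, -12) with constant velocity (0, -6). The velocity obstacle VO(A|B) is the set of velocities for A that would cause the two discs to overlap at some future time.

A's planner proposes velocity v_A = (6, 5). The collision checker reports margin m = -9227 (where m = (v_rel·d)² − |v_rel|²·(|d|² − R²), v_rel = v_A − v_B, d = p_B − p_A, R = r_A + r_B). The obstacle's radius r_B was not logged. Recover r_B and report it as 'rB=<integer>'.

m = -9227
d = (-18, -5);  v_rel = (6, 11),  |v_rel|² = 157
v_rel×d = (6)·(-5) − (11)·(-18) = 168
since m = R²·157 − 168²:  R² = (28224 + -9227) / 157 = 121
R = √121 = 11  ⇒  r_B = 11 − 8 = 3

rB=3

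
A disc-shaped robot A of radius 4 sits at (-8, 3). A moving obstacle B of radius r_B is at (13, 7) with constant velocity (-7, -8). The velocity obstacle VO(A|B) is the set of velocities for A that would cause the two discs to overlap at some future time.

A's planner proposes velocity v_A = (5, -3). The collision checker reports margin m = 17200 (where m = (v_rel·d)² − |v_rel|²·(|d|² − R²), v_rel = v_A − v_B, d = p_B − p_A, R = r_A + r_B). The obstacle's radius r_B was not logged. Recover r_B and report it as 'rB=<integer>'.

m = 17200
d = (21, 4);  v_rel = (12, 5),  |v_rel|² = 169
v_rel×d = (12)·(4) − (5)·(21) = -57
since m = R²·169 − (-57)²:  R² = (3249 + 17200) / 169 = 121
R = √121 = 11  ⇒  r_B = 11 − 4 = 7

rB=7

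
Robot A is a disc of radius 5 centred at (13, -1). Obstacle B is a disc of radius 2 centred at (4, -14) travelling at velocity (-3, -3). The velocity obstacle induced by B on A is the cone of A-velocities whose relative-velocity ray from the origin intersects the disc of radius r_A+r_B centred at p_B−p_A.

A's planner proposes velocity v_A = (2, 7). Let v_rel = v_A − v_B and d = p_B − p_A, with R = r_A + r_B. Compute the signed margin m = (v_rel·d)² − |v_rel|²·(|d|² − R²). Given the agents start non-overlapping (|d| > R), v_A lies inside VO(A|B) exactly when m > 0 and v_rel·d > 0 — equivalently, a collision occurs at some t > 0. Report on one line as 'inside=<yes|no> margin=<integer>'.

d = (-9, -13),  |d|² = 250;  R = 5+2 = 7,  c = 250−7² = 201
v_rel = (5, 10),  |v_rel|² = 125;  v_rel·d = (5)·(-9) + (10)·(-13) = -175
125·t² + 350·t + 201 = 0  ⇒  m = (-175)² − 125·201 = 5500
m = 5500 > 0,  v_rel·d = -175 < 0  ⇒  outside

inside=no margin=5500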